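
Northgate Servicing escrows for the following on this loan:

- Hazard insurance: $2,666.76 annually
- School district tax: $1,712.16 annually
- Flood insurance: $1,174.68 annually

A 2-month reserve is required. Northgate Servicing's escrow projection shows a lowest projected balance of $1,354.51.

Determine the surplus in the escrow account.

Hazard insurance = $2,666.76
School district tax = $1,712.16
Flood insurance = $1,174.68
Total per year = $2,666.76 + $1,712.16 + $1,174.68 = $5,553.60
Monthly escrow = $5,553.60 / 12 = $462.80
Required reserve = 2 × $462.80 = $925.60
Surplus = $1,354.51 − $925.60 = $428.91

$428.91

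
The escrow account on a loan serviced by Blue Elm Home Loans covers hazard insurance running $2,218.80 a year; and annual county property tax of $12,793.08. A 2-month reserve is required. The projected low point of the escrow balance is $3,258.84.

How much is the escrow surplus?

Hazard insurance = $2,218.80 annually
County property tax = $12,793.08 annually
Total per year = $2,218.80 + $12,793.08 = $15,011.88
Monthly escrow = $15,011.88 ÷ 12 = $1,250.99
Required reserve = 2 × $1,250.99 = $2,501.98
Excess over cushion: $3,258.84 − $2,501.98 = $756.86

$756.86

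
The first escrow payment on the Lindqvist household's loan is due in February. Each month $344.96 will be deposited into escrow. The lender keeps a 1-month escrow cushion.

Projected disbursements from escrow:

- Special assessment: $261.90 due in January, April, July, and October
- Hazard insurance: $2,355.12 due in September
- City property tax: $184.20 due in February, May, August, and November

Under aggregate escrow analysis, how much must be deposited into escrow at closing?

Cushion = 1 × $344.96 = $344.96
Trial balance (start $0, +$344.96 each month, − disbursements):
  Feb: +$344.96 − $184.20 → $160.76
  Mar: +$344.96 → $505.72
  Apr: +$344.96 − $261.90 → $588.78
  May: +$344.96 − $184.20 → $749.54
  Jun: +$344.96 → $1,094.50
  Jul: +$344.96 − $261.90 → $1,177.56
  Aug: +$344.96 − $184.20 → $1,338.32
  Sep: +$344.96 − $2,355.12 → -$671.84
  Oct: +$344.96 − $261.90 → -$588.78
  Nov: +$344.96 − $184.20 → -$428.02
  Dec: +$344.96 → -$83.06
  Jan: +$344.96 − $261.90 → $0.00
Lowest trial balance = -$671.84 (Sep)
Initial deposit = cushion − low point = $344.96 − (-$671.84) = $1,016.80

$1,016.80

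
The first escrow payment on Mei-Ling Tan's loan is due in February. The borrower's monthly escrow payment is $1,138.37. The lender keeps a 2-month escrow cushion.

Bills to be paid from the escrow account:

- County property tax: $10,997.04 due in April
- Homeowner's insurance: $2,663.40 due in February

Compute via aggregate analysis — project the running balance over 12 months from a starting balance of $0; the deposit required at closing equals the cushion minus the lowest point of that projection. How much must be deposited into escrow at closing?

$12,522.07

Cushion = 2 × $1,138.37 = $2,276.74
Trial balance (start $0, +$1,138.37 each month, − disbursements):
  Feb: +$1,138.37 − $2,663.40 → -$1,525.03
  Mar: +$1,138.37 → -$386.66
  Apr: +$1,138.37 − $10,997.04 → -$10,245.33
  May: +$1,138.37 → -$9,106.96
  Jun: +$1,138.37 → -$7,968.59
  Jul: +$1,138.37 → -$6,830.22
  Aug: +$1,138.37 → -$5,691.85
  Sep: +$1,138.37 → -$4,553.48
  Oct: +$1,138.37 → -$3,415.11
  Nov: +$1,138.37 → -$2,276.74
  Dec: +$1,138.37 → -$1,138.37
  Jan: +$1,138.37 → $0.00
Lowest trial balance = -$10,245.33 (Apr)
Initial deposit = cushion − low point = $2,276.74 − (-$10,245.33) = $12,522.07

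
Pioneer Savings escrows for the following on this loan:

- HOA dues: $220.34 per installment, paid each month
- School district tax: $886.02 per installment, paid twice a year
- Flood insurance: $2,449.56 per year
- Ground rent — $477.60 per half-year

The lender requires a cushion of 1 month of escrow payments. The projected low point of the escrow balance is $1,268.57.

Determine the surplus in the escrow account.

$616.83

HOA dues: $220.34 × 12 = $2,644.08 annually
School district tax: $886.02 × 2 = $1,772.04 annually
Flood insurance: $2,449.56 annually
Ground rent: $477.60 × 2 = $955.20 annually
Annual escrow total = $2,644.08 + $1,772.04 + $2,449.56 + $955.20 = $7,820.88
Monthly escrow = $7,820.88 / 12 = $651.74
Required reserve = 1 × $651.74 = $651.74
Excess over cushion: $1,268.57 − $651.74 = $616.83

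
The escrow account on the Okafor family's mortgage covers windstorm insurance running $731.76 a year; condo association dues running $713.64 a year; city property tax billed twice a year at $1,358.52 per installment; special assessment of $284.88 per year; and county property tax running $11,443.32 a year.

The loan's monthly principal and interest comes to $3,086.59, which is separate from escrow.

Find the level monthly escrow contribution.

$1,324.22

Windstorm insurance: $731.76/yr
Condo association dues: $713.64/yr
City property tax: $1,358.52 × 2 = $2,717.04/yr
Special assessment: $284.88/yr
County property tax: $11,443.32/yr
Yearly total = $731.76 + $713.64 + $2,717.04 + $284.88 + $11,443.32 = $15,890.64
Monthly escrow = $15,890.64 ÷ 12 = $1,324.22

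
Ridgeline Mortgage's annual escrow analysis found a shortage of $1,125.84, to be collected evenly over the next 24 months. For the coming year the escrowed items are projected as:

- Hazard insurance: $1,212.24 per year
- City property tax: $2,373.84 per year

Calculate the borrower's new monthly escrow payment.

Hazard insurance — $1,212.24
City property tax — $2,373.84
Annual escrow total = $3,586.08
Base monthly escrow = $3,586.08 / 12 = $298.84
Shortage per month = $1,125.84 / 24 = $46.91
New monthly escrow = $298.84 + $46.91 = $345.75

$345.75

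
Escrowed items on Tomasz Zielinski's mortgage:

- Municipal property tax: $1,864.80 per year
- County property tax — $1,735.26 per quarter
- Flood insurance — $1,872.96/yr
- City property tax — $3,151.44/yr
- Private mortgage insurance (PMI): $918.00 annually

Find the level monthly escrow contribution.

$1,229.02

Municipal property tax = $1,864.80 per year
County property tax = $1,735.26 × 4 = $6,941.04 per year
Flood insurance = $1,872.96 per year
City property tax = $3,151.44 per year
Private mortgage insurance (PMI) = $918.00 per year
Annual escrow total = $1,864.80 + $6,941.04 + $1,872.96 + $3,151.44 + $918.00 = $14,748.24
Monthly = $14,748.24 ÷ 12 = $1,229.02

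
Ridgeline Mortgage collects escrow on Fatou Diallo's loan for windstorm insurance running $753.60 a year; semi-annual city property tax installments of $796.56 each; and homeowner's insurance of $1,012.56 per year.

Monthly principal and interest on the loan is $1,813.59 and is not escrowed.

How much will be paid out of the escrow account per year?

$3,359.28

Windstorm insurance — $753.60 per year
City property tax — $796.56 × 2 = $1,593.12 per year
Homeowner's insurance — $1,012.56 per year
Combined annual = $753.60 + $1,593.12 + $1,012.56 = $3,359.28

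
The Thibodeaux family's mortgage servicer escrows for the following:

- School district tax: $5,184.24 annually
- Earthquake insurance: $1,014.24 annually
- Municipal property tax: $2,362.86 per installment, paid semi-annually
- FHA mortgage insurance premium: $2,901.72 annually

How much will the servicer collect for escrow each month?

$1,152.16

School district tax = $5,184.24 per year
Earthquake insurance = $1,014.24 per year
Municipal property tax = $2,362.86 × 2 = $4,725.72 per year
FHA mortgage insurance premium = $2,901.72 per year
Yearly total = $5,184.24 + $1,014.24 + $4,725.72 + $2,901.72 = $13,825.92
Per month = $13,825.92 / 12 = $1,152.16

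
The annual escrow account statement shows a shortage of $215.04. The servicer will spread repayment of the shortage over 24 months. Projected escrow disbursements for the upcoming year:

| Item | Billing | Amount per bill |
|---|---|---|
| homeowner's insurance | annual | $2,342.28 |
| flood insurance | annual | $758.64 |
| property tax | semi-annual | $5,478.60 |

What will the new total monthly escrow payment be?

Homeowner's insurance — $2,342.28 annually
Flood insurance — $758.64 annually
Property tax — $5,478.60 × 2 = $10,957.20 annually
Total annual escrow = $2,342.28 + $758.64 + $10,957.20 = $14,058.12
Per month = $14,058.12 ÷ 12 = $1,171.51
Shortage spread = $215.04 / 24 = $8.96/mo
Adjusted monthly = $1,171.51 + $8.96 = $1,180.47

$1,180.47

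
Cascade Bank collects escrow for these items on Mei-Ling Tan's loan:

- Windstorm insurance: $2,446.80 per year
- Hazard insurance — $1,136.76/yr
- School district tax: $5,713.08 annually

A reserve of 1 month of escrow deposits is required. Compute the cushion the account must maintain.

$774.72

Windstorm insurance = $2,446.80
Hazard insurance = $1,136.76
School district tax = $5,713.08
Total per year = $9,296.64
Per month = $9,296.64 / 12 = $774.72
Reserve = 1 × $774.72 = $774.72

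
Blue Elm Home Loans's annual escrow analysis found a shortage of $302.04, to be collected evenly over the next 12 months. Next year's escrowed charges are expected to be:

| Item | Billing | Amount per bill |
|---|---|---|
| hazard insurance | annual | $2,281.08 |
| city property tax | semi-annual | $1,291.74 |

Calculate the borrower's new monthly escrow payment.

$430.55

Hazard insurance — $2,281.08/yr
City property tax — $1,291.74 × 2 = $2,583.48/yr
Total annual escrow = $2,281.08 + $2,583.48 = $4,864.56
Monthly = $4,864.56 ÷ 12 = $405.38
Shortage spread = $302.04 / 12 = $25.17/mo
Adjusted monthly = $405.38 + $25.17 = $430.55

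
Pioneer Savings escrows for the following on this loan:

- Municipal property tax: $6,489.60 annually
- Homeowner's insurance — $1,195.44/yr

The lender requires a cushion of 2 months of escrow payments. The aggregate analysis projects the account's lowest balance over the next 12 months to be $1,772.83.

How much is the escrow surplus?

$491.99

Municipal property tax = $6,489.60 annually
Homeowner's insurance = $1,195.44 annually
Combined annual = $6,489.60 + $1,195.44 = $7,685.04
Per month = $7,685.04 ÷ 12 = $640.42
Required cushion = 2 × $640.42 = $1,280.84
Surplus = $1,772.83 − $1,280.84 = $491.99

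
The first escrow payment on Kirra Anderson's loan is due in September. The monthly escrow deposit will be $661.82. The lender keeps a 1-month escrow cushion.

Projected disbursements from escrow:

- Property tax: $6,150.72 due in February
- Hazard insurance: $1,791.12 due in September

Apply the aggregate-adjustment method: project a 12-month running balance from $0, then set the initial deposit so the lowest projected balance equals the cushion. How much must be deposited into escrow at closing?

Cushion = 1 × $661.82 = $661.82
Trial balance (start $0, +$661.82 each month, − disbursements):
  Sep: +$661.82 − $1,791.12 → -$1,129.30
  Oct: +$661.82 → -$467.48
  Nov: +$661.82 → $194.34
  Dec: +$661.82 → $856.16
  Jan: +$661.82 → $1,517.98
  Feb: +$661.82 − $6,150.72 → -$3,970.92
  Mar: +$661.82 → -$3,309.10
  Apr: +$661.82 → -$2,647.28
  May: +$661.82 → -$1,985.46
  Jun: +$661.82 → -$1,323.64
  Jul: +$661.82 → -$661.82
  Aug: +$661.82 → $0.00
Lowest trial balance = -$3,970.92 (Feb)
Initial deposit = cushion − low point = $661.82 − (-$3,970.92) = $4,632.74

$4,632.74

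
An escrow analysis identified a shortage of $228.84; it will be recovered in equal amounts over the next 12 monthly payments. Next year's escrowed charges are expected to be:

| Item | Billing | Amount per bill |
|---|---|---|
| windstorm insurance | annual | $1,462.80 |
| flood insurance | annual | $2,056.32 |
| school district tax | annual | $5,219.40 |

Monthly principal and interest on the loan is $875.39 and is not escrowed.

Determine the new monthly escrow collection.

$747.28

Windstorm insurance — $1,462.80 annually
Flood insurance — $2,056.32 annually
School district tax — $5,219.40 annually
Annual escrow total = $1,462.80 + $2,056.32 + $5,219.40 = $8,738.52
Per month = $8,738.52 ÷ 12 = $728.21
Shortage spread = $228.84 ÷ 12 = $19.07/mo
Adjusted monthly = $728.21 + $19.07 = $747.28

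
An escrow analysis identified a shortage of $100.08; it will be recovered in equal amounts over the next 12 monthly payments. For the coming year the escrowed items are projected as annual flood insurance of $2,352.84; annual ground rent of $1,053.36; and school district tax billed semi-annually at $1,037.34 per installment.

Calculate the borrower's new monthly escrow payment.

Flood insurance — $2,352.84/yr
Ground rent — $1,053.36/yr
School district tax — $1,037.34 × 2 = $2,074.68/yr
Total per year = $5,480.88
Base monthly escrow = $5,480.88 ÷ 12 = $456.74
Shortage spread = $100.08 / 12 = $8.34/mo
New monthly escrow = $456.74 + $8.34 = $465.08

$465.08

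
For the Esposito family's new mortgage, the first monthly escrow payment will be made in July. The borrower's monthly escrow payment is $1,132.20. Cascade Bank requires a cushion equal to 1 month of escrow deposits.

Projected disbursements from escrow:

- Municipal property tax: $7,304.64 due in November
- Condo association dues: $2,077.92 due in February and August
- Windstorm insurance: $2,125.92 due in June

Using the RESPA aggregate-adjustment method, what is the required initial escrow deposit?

Cushion = 1 × $1,132.20 = $1,132.20
Trial balance (start $0, +$1,132.20 each month, − disbursements):
  Jul: +$1,132.20 → $1,132.20
  Aug: +$1,132.20 − $2,077.92 → $186.48
  Sep: +$1,132.20 → $1,318.68
  Oct: +$1,132.20 → $2,450.88
  Nov: +$1,132.20 − $7,304.64 → -$3,721.56
  Dec: +$1,132.20 → -$2,589.36
  Jan: +$1,132.20 → -$1,457.16
  Feb: +$1,132.20 − $2,077.92 → -$2,402.88
  Mar: +$1,132.20 → -$1,270.68
  Apr: +$1,132.20 → -$138.48
  May: +$1,132.20 → $993.72
  Jun: +$1,132.20 − $2,125.92 → $0.00
Lowest trial balance = -$3,721.56 (Nov)
Initial deposit = cushion − low point = $1,132.20 − (-$3,721.56) = $4,853.76

$4,853.76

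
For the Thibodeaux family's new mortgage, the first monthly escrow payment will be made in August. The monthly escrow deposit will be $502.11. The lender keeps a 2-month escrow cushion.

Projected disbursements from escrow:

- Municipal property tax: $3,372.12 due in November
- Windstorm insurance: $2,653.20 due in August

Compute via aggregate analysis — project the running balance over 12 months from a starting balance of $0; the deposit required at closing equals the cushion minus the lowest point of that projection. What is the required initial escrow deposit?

$5,021.10

Cushion = 2 × $502.11 = $1,004.22
Trial balance (start $0, +$502.11 each month, − disbursements):
  Aug: +$502.11 − $2,653.20 → -$2,151.09
  Sep: +$502.11 → -$1,648.98
  Oct: +$502.11 → -$1,146.87
  Nov: +$502.11 − $3,372.12 → -$4,016.88
  Dec: +$502.11 → -$3,514.77
  Jan: +$502.11 → -$3,012.66
  Feb: +$502.11 → -$2,510.55
  Mar: +$502.11 → -$2,008.44
  Apr: +$502.11 → -$1,506.33
  May: +$502.11 → -$1,004.22
  Jun: +$502.11 → -$502.11
  Jul: +$502.11 → $0.00
Lowest trial balance = -$4,016.88 (Nov)
Initial deposit = cushion − low point = $1,004.22 − (-$4,016.88) = $5,021.10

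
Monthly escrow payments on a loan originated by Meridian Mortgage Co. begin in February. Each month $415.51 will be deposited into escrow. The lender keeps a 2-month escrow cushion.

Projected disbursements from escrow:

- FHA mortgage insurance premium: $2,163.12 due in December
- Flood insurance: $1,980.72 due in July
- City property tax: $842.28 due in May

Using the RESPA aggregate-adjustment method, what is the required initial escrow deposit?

Cushion = 2 × $415.51 = $831.02
Trial balance (start $0, +$415.51 each month, − disbursements):
  Feb: +$415.51 → $415.51
  Mar: +$415.51 → $831.02
  Apr: +$415.51 → $1,246.53
  May: +$415.51 − $842.28 → $819.76
  Jun: +$415.51 → $1,235.27
  Jul: +$415.51 − $1,980.72 → -$329.94
  Aug: +$415.51 → $85.57
  Sep: +$415.51 → $501.08
  Oct: +$415.51 → $916.59
  Nov: +$415.51 → $1,332.10
  Dec: +$415.51 − $2,163.12 → -$415.51
  Jan: +$415.51 → $0.00
Lowest trial balance = -$415.51 (Dec)
Initial deposit = cushion − low point = $831.02 − (-$415.51) = $1,246.53

$1,246.53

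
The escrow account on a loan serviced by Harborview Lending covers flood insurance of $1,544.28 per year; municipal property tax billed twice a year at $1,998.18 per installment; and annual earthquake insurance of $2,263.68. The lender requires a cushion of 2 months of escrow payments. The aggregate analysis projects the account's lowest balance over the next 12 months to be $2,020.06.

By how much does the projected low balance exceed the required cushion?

Flood insurance — $1,544.28/yr
Municipal property tax — $1,998.18 × 2 = $3,996.36/yr
Earthquake insurance — $2,263.68/yr
Combined annual = $7,804.32
Monthly = $7,804.32 / 12 = $650.36
Cushion = 2 × $650.36 = $1,300.72
Excess over cushion: $2,020.06 − $1,300.72 = $719.34

$719.34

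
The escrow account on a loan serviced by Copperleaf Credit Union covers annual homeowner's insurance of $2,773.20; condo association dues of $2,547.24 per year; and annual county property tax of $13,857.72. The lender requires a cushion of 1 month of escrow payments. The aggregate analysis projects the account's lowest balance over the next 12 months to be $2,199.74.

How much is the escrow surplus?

$601.56

Homeowner's insurance — $2,773.20/yr
Condo association dues — $2,547.24/yr
County property tax — $13,857.72/yr
Yearly total = $19,178.16
Monthly = $19,178.16 ÷ 12 = $1,598.18
Cushion = 1 × $1,598.18 = $1,598.18
Excess over cushion: $2,199.74 − $1,598.18 = $601.56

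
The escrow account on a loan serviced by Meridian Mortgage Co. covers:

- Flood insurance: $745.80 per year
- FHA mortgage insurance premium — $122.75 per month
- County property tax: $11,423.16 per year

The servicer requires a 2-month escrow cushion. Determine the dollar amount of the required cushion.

$2,273.66

Flood insurance: $745.80/yr
FHA mortgage insurance premium: $122.75 × 12 = $1,473.00/yr
County property tax: $11,423.16/yr
Annual escrow total = $745.80 + $1,473.00 + $11,423.16 = $13,641.96
Monthly escrow = $13,641.96 ÷ 12 = $1,136.83
Required cushion = 2 × $1,136.83 = $2,273.66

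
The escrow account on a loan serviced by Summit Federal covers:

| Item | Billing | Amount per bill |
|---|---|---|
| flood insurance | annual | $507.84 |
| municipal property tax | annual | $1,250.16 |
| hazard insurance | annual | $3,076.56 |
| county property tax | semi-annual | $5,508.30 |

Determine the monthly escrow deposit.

Flood insurance = $507.84/yr
Municipal property tax = $1,250.16/yr
Hazard insurance = $3,076.56/yr
County property tax = $5,508.30 × 2 = $11,016.60/yr
Yearly total = $15,851.16
Per month = $15,851.16 / 12 = $1,320.93

$1,320.93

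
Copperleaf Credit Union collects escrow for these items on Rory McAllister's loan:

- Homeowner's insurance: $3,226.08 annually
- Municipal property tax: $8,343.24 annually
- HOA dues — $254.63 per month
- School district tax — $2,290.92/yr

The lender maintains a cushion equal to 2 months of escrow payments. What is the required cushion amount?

$2,819.30

Homeowner's insurance: $3,226.08 annually
Municipal property tax: $8,343.24 annually
HOA dues: $254.63 × 12 = $3,055.56 annually
School district tax: $2,290.92 annually
Total per year = $16,915.80
Base monthly escrow = $16,915.80 ÷ 12 = $1,409.65
Cushion = 2 × $1,409.65 = $2,819.30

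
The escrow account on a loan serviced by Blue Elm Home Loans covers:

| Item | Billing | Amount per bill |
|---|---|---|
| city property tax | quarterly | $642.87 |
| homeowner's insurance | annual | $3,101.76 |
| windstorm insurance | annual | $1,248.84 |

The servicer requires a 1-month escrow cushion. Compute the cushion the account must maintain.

City property tax: $642.87 × 4 = $2,571.48
Homeowner's insurance: $3,101.76
Windstorm insurance: $1,248.84
Annual escrow total = $6,922.08
Per month = $6,922.08 / 12 = $576.84
Required cushion = 1 × $576.84 = $576.84

$576.84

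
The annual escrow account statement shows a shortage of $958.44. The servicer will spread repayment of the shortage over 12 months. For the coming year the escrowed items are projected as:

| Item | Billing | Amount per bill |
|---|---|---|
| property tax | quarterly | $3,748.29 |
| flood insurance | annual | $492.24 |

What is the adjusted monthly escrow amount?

Property tax: $3,748.29 × 4 = $14,993.16 annually
Flood insurance: $492.24 annually
Total per year = $14,993.16 + $492.24 = $15,485.40
Monthly escrow = $15,485.40 / 12 = $1,290.45
Shortage spread = $958.44 ÷ 12 = $79.87/mo
New monthly escrow = $1,290.45 + $79.87 = $1,370.32

$1,370.32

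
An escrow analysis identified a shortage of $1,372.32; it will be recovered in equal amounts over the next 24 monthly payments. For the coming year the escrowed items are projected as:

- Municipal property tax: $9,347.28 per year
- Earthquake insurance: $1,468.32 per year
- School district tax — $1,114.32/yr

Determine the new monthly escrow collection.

Municipal property tax = $9,347.28/yr
Earthquake insurance = $1,468.32/yr
School district tax = $1,114.32/yr
Yearly total = $11,929.92
Monthly = $11,929.92 ÷ 12 = $994.16
Shortage per month = $1,372.32 ÷ 24 = $57.18
Adjusted monthly = $994.16 + $57.18 = $1,051.34

$1,051.34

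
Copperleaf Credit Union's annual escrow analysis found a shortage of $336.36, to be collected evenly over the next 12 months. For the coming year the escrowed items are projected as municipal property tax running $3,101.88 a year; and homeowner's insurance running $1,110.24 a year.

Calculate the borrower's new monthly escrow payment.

$379.04

Municipal property tax — $3,101.88/yr
Homeowner's insurance — $1,110.24/yr
Total per year = $3,101.88 + $1,110.24 = $4,212.12
Monthly = $4,212.12 ÷ 12 = $351.01
Shortage spread = $336.36 ÷ 12 = $28.03/mo
New monthly escrow = $351.01 + $28.03 = $379.04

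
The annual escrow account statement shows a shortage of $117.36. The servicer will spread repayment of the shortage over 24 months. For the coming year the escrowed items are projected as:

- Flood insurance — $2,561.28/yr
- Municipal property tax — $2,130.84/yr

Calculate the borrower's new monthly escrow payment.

Flood insurance = $2,561.28/yr
Municipal property tax = $2,130.84/yr
Yearly total = $2,561.28 + $2,130.84 = $4,692.12
Monthly = $4,692.12 / 12 = $391.01
Shortage spread = $117.36 ÷ 24 = $4.89/mo
Adjusted monthly = $391.01 + $4.89 = $395.90

$395.90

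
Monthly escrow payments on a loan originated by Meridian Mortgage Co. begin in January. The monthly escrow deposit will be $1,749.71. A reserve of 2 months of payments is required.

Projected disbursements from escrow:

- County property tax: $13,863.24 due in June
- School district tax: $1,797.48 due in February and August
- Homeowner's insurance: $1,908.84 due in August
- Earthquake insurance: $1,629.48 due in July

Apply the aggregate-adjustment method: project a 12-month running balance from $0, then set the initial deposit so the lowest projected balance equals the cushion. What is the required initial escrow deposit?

$10,498.26

Cushion = 2 × $1,749.71 = $3,499.42
Trial balance (start $0, +$1,749.71 each month, − disbursements):
  Jan: +$1,749.71 → $1,749.71
  Feb: +$1,749.71 − $1,797.48 → $1,701.94
  Mar: +$1,749.71 → $3,451.65
  Apr: +$1,749.71 → $5,201.36
  May: +$1,749.71 → $6,951.07
  Jun: +$1,749.71 − $13,863.24 → -$5,162.46
  Jul: +$1,749.71 − $1,629.48 → -$5,042.23
  Aug: +$1,749.71 − $3,706.32 → -$6,998.84
  Sep: +$1,749.71 → -$5,249.13
  Oct: +$1,749.71 → -$3,499.42
  Nov: +$1,749.71 → -$1,749.71
  Dec: +$1,749.71 → $0.00
Lowest trial balance = -$6,998.84 (Aug)
Initial deposit = cushion − low point = $3,499.42 − (-$6,998.84) = $10,498.26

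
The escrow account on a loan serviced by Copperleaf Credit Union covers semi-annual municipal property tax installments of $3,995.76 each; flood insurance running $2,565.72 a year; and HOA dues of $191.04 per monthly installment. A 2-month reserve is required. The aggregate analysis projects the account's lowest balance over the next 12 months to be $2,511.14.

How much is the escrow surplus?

Municipal property tax — $3,995.76 × 2 = $7,991.52
Flood insurance — $2,565.72
HOA dues — $191.04 × 12 = $2,292.48
Annual escrow total = $12,849.72
Monthly escrow = $12,849.72 ÷ 12 = $1,070.81
Cushion = 2 × $1,070.81 = $2,141.62
Excess over cushion: $2,511.14 − $2,141.62 = $369.52

$369.52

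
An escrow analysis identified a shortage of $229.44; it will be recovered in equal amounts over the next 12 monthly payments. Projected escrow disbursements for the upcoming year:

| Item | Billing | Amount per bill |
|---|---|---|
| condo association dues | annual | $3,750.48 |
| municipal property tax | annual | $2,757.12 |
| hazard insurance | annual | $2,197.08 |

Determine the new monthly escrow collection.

$744.51

Condo association dues = $3,750.48/yr
Municipal property tax = $2,757.12/yr
Hazard insurance = $2,197.08/yr
Combined annual = $8,704.68
Base monthly escrow = $8,704.68 / 12 = $725.39
Shortage per month = $229.44 / 12 = $19.12
Adjusted monthly = $725.39 + $19.12 = $744.51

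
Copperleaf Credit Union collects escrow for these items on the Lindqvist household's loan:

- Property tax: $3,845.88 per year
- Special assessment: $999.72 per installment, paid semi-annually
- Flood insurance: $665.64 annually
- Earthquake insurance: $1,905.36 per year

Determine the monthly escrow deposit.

$701.36

Property tax: $3,845.88
Special assessment: $999.72 × 2 = $1,999.44
Flood insurance: $665.64
Earthquake insurance: $1,905.36
Total per year = $3,845.88 + $1,999.44 + $665.64 + $1,905.36 = $8,416.32
Monthly = $8,416.32 ÷ 12 = $701.36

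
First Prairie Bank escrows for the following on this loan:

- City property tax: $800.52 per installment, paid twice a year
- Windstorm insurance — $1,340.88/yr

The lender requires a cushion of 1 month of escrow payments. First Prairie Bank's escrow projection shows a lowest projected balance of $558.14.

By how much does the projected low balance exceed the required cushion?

$312.98

City property tax: $800.52 × 2 = $1,601.04 annually
Windstorm insurance: $1,340.88 annually
Yearly total = $1,601.04 + $1,340.88 = $2,941.92
Per month = $2,941.92 / 12 = $245.16
Cushion = 1 × $245.16 = $245.16
Excess over cushion: $558.14 − $245.16 = $312.98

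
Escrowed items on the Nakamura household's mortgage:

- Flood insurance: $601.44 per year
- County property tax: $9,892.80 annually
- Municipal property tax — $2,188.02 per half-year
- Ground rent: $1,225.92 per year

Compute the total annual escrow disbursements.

Flood insurance — $601.44 annually
County property tax — $9,892.80 annually
Municipal property tax — $2,188.02 × 2 = $4,376.04 annually
Ground rent — $1,225.92 annually
Combined annual = $601.44 + $9,892.80 + $4,376.04 + $1,225.92 = $16,096.20

$16,096.20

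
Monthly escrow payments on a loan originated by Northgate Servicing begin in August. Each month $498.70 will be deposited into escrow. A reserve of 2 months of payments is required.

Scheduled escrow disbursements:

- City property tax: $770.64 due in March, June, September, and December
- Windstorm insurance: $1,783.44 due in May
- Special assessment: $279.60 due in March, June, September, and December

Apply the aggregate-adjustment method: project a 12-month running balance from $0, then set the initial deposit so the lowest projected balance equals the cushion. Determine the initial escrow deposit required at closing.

$1,496.10

Cushion = 2 × $498.70 = $997.40
Trial balance (start $0, +$498.70 each month, − disbursements):
  Aug: +$498.70 → $498.70
  Sep: +$498.70 − $1,050.24 → -$52.84
  Oct: +$498.70 → $445.86
  Nov: +$498.70 → $944.56
  Dec: +$498.70 − $1,050.24 → $393.02
  Jan: +$498.70 → $891.72
  Feb: +$498.70 → $1,390.42
  Mar: +$498.70 − $1,050.24 → $838.88
  Apr: +$498.70 → $1,337.58
  May: +$498.70 − $1,783.44 → $52.84
  Jun: +$498.70 − $1,050.24 → -$498.70
  Jul: +$498.70 → $0.00
Lowest trial balance = -$498.70 (Jun)
Initial deposit = cushion − low point = $997.40 − (-$498.70) = $1,496.10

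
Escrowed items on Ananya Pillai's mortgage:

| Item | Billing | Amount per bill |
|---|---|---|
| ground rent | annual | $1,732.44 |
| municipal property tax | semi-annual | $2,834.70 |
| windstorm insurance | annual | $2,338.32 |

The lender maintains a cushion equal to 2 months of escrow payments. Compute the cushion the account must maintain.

$1,623.36

Ground rent — $1,732.44/yr
Municipal property tax — $2,834.70 × 2 = $5,669.40/yr
Windstorm insurance — $2,338.32/yr
Combined annual = $9,740.16
Base monthly escrow = $9,740.16 / 12 = $811.68
Required cushion = 2 × $811.68 = $1,623.36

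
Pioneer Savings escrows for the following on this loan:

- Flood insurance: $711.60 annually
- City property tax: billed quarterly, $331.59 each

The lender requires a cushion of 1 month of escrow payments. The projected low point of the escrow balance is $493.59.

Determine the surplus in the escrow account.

$323.76

Flood insurance = $711.60 per year
City property tax = $331.59 × 4 = $1,326.36 per year
Annual escrow total = $711.60 + $1,326.36 = $2,037.96
Per month = $2,037.96 ÷ 12 = $169.83
Required reserve = 1 × $169.83 = $169.83
Excess over cushion: $493.59 − $169.83 = $323.76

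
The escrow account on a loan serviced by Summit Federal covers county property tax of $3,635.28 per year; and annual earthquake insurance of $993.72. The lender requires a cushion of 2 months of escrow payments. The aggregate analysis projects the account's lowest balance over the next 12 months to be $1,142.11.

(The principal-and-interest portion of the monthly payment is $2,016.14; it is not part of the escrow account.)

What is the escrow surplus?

$370.61

County property tax — $3,635.28/yr
Earthquake insurance — $993.72/yr
Total per year = $4,629.00
Monthly escrow = $4,629.00 ÷ 12 = $385.75
Required cushion = 2 × $385.75 = $771.50
Excess over cushion: $1,142.11 − $771.50 = $370.61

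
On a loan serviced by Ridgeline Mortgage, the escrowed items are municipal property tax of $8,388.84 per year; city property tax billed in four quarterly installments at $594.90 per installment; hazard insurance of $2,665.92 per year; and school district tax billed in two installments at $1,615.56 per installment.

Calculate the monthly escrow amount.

Municipal property tax — $8,388.84
City property tax — $594.90 × 4 = $2,379.60
Hazard insurance — $2,665.92
School district tax — $1,615.56 × 2 = $3,231.12
Annual escrow total = $8,388.84 + $2,379.60 + $2,665.92 + $3,231.12 = $16,665.48
Monthly escrow = $16,665.48 ÷ 12 = $1,388.79

$1,388.79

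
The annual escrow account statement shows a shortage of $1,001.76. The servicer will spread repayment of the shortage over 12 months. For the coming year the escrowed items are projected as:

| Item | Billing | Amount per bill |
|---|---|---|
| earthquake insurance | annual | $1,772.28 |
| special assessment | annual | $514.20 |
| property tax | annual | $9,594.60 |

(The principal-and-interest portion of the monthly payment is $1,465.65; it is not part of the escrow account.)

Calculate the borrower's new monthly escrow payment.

$1,073.57

Earthquake insurance = $1,772.28/yr
Special assessment = $514.20/yr
Property tax = $9,594.60/yr
Total annual escrow = $11,881.08
Base monthly escrow = $11,881.08 / 12 = $990.09
Monthly shortage recovery: $1,001.76 / 12 = $83.48
New monthly escrow = $990.09 + $83.48 = $1,073.57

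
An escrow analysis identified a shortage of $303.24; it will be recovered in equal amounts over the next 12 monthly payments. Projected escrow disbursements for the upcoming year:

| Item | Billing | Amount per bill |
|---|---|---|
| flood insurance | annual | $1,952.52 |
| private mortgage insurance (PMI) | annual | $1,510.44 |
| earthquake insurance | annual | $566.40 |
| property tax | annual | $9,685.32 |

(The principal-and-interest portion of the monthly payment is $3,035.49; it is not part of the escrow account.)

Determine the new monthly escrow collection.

$1,168.16

Flood insurance: $1,952.52
Private mortgage insurance (PMI): $1,510.44
Earthquake insurance: $566.40
Property tax: $9,685.32
Annual escrow total = $13,714.68
Monthly escrow = $13,714.68 ÷ 12 = $1,142.89
Shortage spread = $303.24 / 12 = $25.27/mo
New monthly escrow = $1,142.89 + $25.27 = $1,168.16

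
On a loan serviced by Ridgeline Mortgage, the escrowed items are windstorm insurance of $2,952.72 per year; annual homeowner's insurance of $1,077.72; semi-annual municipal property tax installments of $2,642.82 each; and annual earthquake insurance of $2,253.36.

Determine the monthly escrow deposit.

Windstorm insurance — $2,952.72
Homeowner's insurance — $1,077.72
Municipal property tax — $2,642.82 × 2 = $5,285.64
Earthquake insurance — $2,253.36
Yearly total = $2,952.72 + $1,077.72 + $5,285.64 + $2,253.36 = $11,569.44
Base monthly escrow = $11,569.44 ÷ 12 = $964.12

$964.12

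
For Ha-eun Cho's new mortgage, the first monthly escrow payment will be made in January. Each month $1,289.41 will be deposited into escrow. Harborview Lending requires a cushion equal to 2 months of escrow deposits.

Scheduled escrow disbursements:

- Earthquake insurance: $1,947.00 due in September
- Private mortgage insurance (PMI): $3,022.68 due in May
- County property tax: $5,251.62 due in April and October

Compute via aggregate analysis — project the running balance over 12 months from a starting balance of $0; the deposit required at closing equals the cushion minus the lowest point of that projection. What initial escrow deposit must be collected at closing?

$5,157.64

Cushion = 2 × $1,289.41 = $2,578.82
Trial balance (start $0, +$1,289.41 each month, − disbursements):
  Jan: +$1,289.41 → $1,289.41
  Feb: +$1,289.41 → $2,578.82
  Mar: +$1,289.41 → $3,868.23
  Apr: +$1,289.41 − $5,251.62 → -$93.98
  May: +$1,289.41 − $3,022.68 → -$1,827.25
  Jun: +$1,289.41 → -$537.84
  Jul: +$1,289.41 → $751.57
  Aug: +$1,289.41 → $2,040.98
  Sep: +$1,289.41 − $1,947.00 → $1,383.39
  Oct: +$1,289.41 − $5,251.62 → -$2,578.82
  Nov: +$1,289.41 → -$1,289.41
  Dec: +$1,289.41 → $0.00
Lowest trial balance = -$2,578.82 (Oct)
Initial deposit = cushion − low point = $2,578.82 − (-$2,578.82) = $5,157.64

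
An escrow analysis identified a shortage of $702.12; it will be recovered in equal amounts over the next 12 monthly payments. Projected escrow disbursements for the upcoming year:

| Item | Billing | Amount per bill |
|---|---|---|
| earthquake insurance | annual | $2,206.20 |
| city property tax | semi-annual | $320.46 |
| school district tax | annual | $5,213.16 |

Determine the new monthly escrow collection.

$730.20

Earthquake insurance = $2,206.20 per year
City property tax = $320.46 × 2 = $640.92 per year
School district tax = $5,213.16 per year
Combined annual = $8,060.28
Per month = $8,060.28 ÷ 12 = $671.69
Shortage per month = $702.12 / 12 = $58.51
Adjusted monthly = $671.69 + $58.51 = $730.20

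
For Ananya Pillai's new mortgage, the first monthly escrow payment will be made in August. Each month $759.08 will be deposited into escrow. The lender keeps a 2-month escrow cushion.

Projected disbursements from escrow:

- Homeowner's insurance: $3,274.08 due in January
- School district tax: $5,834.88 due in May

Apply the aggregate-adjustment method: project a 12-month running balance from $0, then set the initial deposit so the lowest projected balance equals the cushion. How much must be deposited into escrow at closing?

Cushion = 2 × $759.08 = $1,518.16
Trial balance (start $0, +$759.08 each month, − disbursements):
  Aug: +$759.08 → $759.08
  Sep: +$759.08 → $1,518.16
  Oct: +$759.08 → $2,277.24
  Nov: +$759.08 → $3,036.32
  Dec: +$759.08 → $3,795.40
  Jan: +$759.08 − $3,274.08 → $1,280.40
  Feb: +$759.08 → $2,039.48
  Mar: +$759.08 → $2,798.56
  Apr: +$759.08 → $3,557.64
  May: +$759.08 − $5,834.88 → -$1,518.16
  Jun: +$759.08 → -$759.08
  Jul: +$759.08 → $0.00
Lowest trial balance = -$1,518.16 (May)
Initial deposit = cushion − low point = $1,518.16 − (-$1,518.16) = $3,036.32

$3,036.32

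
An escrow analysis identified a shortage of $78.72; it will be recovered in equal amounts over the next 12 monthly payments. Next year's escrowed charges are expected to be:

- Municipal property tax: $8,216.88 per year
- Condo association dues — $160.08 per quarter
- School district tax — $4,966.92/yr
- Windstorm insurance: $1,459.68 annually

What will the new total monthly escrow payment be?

Municipal property tax: $8,216.88
Condo association dues: $160.08 × 4 = $640.32
School district tax: $4,966.92
Windstorm insurance: $1,459.68
Yearly total = $8,216.88 + $640.32 + $4,966.92 + $1,459.68 = $15,283.80
Base monthly escrow = $15,283.80 / 12 = $1,273.65
Shortage per month = $78.72 / 12 = $6.56
New monthly escrow = $1,273.65 + $6.56 = $1,280.21

$1,280.21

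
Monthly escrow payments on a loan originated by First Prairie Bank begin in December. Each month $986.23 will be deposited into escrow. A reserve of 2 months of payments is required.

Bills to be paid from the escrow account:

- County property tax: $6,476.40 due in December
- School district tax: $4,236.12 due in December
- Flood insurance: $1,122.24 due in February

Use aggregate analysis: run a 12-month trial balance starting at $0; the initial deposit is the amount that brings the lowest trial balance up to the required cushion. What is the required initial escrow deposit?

$11,698.75

Cushion = 2 × $986.23 = $1,972.46
Trial balance (start $0, +$986.23 each month, − disbursements):
  Dec: +$986.23 − $10,712.52 → -$9,726.29
  Jan: +$986.23 → -$8,740.06
  Feb: +$986.23 − $1,122.24 → -$8,876.07
  Mar: +$986.23 → -$7,889.84
  Apr: +$986.23 → -$6,903.61
  May: +$986.23 → -$5,917.38
  Jun: +$986.23 → -$4,931.15
  Jul: +$986.23 → -$3,944.92
  Aug: +$986.23 → -$2,958.69
  Sep: +$986.23 → -$1,972.46
  Oct: +$986.23 → -$986.23
  Nov: +$986.23 → $0.00
Lowest trial balance = -$9,726.29 (Dec)
Initial deposit = cushion − low point = $1,972.46 − (-$9,726.29) = $11,698.75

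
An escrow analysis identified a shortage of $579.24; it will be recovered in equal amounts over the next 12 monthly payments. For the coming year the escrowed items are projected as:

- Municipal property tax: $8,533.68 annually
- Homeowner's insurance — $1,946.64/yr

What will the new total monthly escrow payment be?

$921.63

Municipal property tax: $8,533.68 per year
Homeowner's insurance: $1,946.64 per year
Yearly total = $8,533.68 + $1,946.64 = $10,480.32
Per month = $10,480.32 ÷ 12 = $873.36
Shortage per month = $579.24 ÷ 12 = $48.27
New monthly escrow = $873.36 + $48.27 = $921.63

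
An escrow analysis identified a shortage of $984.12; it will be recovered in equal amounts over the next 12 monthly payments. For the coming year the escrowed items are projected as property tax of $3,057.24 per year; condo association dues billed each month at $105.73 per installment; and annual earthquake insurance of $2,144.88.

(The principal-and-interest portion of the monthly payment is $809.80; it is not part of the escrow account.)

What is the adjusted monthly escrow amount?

$621.25

Property tax: $3,057.24/yr
Condo association dues: $105.73 × 12 = $1,268.76/yr
Earthquake insurance: $2,144.88/yr
Total annual escrow = $3,057.24 + $1,268.76 + $2,144.88 = $6,470.88
Per month = $6,470.88 / 12 = $539.24
Shortage spread = $984.12 / 12 = $82.01/mo
New monthly escrow = $539.24 + $82.01 = $621.25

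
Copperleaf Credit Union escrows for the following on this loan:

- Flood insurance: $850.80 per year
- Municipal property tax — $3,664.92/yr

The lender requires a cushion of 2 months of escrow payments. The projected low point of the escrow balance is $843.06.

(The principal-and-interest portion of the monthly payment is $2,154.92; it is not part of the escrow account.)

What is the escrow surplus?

Flood insurance = $850.80 annually
Municipal property tax = $3,664.92 annually
Yearly total = $4,515.72
Monthly escrow = $4,515.72 ÷ 12 = $376.31
Required reserve = 2 × $376.31 = $752.62
Surplus = $843.06 − $752.62 = $90.44

$90.44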